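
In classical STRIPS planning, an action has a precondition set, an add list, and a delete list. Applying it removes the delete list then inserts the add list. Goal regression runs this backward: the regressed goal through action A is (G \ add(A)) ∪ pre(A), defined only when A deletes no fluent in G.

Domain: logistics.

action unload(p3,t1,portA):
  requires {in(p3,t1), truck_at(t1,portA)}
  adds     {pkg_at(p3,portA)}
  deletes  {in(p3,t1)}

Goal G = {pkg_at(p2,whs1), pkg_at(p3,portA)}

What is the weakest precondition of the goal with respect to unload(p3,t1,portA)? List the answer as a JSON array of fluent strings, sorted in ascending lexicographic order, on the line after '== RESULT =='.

Regress:
  G ∩ del = {}  (empty — regression defined)
  G \ add = {pkg_at(p2,whs1), pkg_at(p3,portA)} \ {pkg_at(p3,portA)} = {pkg_at(p2,whs1)}
  ∪ pre   = {pkg_at(p2,whs1)} ∪ {in(p3,t1), truck_at(t1,portA)}
          = {in(p3,t1), pkg_at(p2,whs1), truck_at(t1,portA)}

== RESULT ==
["in(p3,t1)", "pkg_at(p2,whs1)", "truck_at(t1,portA)"]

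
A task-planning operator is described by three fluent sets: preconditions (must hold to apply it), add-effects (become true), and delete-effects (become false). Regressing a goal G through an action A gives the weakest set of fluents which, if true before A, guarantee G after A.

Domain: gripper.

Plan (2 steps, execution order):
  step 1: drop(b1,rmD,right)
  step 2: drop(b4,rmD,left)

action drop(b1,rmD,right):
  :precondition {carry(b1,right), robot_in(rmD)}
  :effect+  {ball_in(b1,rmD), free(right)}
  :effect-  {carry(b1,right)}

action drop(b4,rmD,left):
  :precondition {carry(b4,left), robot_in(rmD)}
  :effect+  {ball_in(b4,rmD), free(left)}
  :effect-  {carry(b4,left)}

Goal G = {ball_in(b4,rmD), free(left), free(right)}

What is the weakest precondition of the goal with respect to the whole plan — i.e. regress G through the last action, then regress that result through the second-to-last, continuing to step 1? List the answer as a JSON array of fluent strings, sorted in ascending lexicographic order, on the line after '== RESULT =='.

Regress step by step:
  through step 2 (drop(b4,rmD,left)): drop {ball_in(b4,rmD), free(left)}, keep {free(right)}, require {carry(b4,left), robot_in(rmD)}
    → {carry(b4,left), free(right), robot_in(rmD)}
  through step 1 (drop(b1,rmD,right)): drop {free(right)}, keep {carry(b4,left), robot_in(rmD)}, require {carry(b1,right), robot_in(rmD)}
    → {carry(b1,right), carry(b4,left), robot_in(rmD)}

== RESULT ==
["carry(b1,right)", "carry(b4,left)", "robot_in(rmD)"]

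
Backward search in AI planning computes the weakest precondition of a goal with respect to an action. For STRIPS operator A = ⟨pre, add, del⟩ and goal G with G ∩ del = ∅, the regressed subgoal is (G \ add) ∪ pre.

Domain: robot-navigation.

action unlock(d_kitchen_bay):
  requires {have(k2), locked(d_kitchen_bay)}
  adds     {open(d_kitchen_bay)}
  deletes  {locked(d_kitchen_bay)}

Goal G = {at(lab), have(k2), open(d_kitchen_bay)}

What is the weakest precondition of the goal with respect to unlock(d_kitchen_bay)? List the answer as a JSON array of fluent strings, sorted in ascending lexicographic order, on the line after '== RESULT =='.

Regress:
  G ∩ del = {}  (empty — regression defined)
  G \ add = {at(lab), have(k2), open(d_kitchen_bay)} \ {open(d_kitchen_bay)} = {at(lab), have(k2)}
  ∪ pre   = {at(lab), have(k2)} ∪ {have(k2), locked(d_kitchen_bay)}
          = {at(lab), have(k2), locked(d_kitchen_bay)}

== RESULT ==
["at(lab)", "have(k2)", "locked(d_kitchen_bay)"]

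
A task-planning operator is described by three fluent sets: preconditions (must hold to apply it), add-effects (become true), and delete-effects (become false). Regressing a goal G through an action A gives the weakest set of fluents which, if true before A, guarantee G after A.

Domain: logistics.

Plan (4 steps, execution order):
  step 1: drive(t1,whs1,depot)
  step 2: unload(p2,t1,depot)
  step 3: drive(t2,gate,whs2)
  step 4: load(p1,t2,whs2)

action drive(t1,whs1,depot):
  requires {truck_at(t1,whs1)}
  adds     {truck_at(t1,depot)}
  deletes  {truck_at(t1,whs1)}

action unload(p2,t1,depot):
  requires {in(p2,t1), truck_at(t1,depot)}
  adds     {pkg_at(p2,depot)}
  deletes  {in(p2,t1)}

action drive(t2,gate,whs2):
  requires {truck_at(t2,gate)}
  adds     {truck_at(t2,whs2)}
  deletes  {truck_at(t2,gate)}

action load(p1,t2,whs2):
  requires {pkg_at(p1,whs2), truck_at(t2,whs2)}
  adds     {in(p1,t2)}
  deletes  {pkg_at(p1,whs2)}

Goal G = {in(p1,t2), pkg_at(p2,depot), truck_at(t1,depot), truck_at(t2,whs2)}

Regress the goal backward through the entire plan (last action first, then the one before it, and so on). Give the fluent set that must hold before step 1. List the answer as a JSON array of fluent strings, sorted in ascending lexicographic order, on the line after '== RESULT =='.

Work backward from the goal:
  through step 4 (load(p1,t2,whs2)): drop {in(p1,t2)}, keep {pkg_at(p2,depot), truck_at(t1,depot), truck_at(t2,whs2)}, require {pkg_at(p1,whs2), truck_at(t2,whs2)}
    → {pkg_at(p1,whs2), pkg_at(p2,depot), truck_at(t1,depot), truck_at(t2,whs2)}
  through step 3 (drive(t2,gate,whs2)): drop {truck_at(t2,whs2)}, keep {pkg_at(p1,whs2), pkg_at(p2,depot), truck_at(t1,depot)}, require {truck_at(t2,gate)}
    → {pkg_at(p1,whs2), pkg_at(p2,depot), truck_at(t1,depot), truck_at(t2,gate)}
  through step 2 (unload(p2,t1,depot)): drop {pkg_at(p2,depot)}, keep {pkg_at(p1,whs2), truck_at(t1,depot), truck_at(t2,gate)}, require {in(p2,t1), truck_at(t1,depot)}
    → {in(p2,t1), pkg_at(p1,whs2), truck_at(t1,depot), truck_at(t2,gate)}
  through step 1 (drive(t1,whs1,depot)): drop {truck_at(t1,depot)}, keep {in(p2,t1), pkg_at(p1,whs2), truck_at(t2,gate)}, require {truck_at(t1,whs1)}
    → {in(p2,t1), pkg_at(p1,whs2), truck_at(t1,whs1), truck_at(t2,gate)}

== RESULT ==
["in(p2,t1)", "pkg_at(p1,whs2)", "truck_at(t1,whs1)", "truck_at(t2,gate)"]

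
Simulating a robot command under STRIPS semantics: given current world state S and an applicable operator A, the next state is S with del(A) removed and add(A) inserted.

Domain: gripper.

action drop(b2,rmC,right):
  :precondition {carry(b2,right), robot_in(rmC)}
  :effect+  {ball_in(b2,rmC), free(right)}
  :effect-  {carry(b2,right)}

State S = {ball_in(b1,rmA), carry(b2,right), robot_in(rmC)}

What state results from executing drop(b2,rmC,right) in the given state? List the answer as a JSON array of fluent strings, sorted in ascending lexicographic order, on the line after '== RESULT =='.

Progress:
  pre ⊆ S: {carry(b2,right), robot_in(rmC)} ⊆ S  — applicable
  S \ del = {ball_in(b1,rmA), robot_in(rmC)}
  ∪ add   = {ball_in(b1,rmA), ball_in(b2,rmC), free(right), robot_in(rmC)}

== RESULT ==
["ball_in(b1,rmA)", "ball_in(b2,rmC)", "free(right)", "robot_in(rmC)"]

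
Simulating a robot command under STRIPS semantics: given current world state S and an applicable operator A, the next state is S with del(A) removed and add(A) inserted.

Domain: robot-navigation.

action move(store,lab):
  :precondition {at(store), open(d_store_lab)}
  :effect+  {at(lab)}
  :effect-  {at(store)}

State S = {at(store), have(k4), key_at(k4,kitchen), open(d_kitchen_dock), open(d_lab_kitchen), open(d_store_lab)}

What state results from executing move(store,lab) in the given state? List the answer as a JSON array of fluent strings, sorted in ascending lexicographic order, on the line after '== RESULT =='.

Progress:
  pre ⊆ S: {at(store), open(d_store_lab)} ⊆ S  — applicable
  S \ del = {have(k4), key_at(k4,kitchen), open(d_kitchen_dock), open(d_lab_kitchen), open(d_store_lab)}
  ∪ add   = {at(lab), have(k4), key_at(k4,kitchen), open(d_kitchen_dock), open(d_lab_kitchen), open(d_store_lab)}

== RESULT ==
["at(lab)", "have(k4)", "key_at(k4,kitchen)", "open(d_kitchen_dock)", "open(d_lab_kitchen)", "open(d_store_lab)"]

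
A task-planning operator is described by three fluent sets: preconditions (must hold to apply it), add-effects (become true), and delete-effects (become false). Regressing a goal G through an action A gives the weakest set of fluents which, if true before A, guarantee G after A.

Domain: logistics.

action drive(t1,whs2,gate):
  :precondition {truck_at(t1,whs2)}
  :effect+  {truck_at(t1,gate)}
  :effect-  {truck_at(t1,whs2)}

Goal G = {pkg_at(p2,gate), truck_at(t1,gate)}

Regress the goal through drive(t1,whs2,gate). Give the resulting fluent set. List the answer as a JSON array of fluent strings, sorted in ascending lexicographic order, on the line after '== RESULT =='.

Regress:
  G ∩ del = {}  (empty — regression defined)
  G \ add = {pkg_at(p2,gate), truck_at(t1,gate)} \ {truck_at(t1,gate)} = {pkg_at(p2,gate)}
  ∪ pre   = {pkg_at(p2,gate)} ∪ {truck_at(t1,whs2)}
          = {pkg_at(p2,gate), truck_at(t1,whs2)}

== RESULT ==
["pkg_at(p2,gate)", "truck_at(t1,whs2)"]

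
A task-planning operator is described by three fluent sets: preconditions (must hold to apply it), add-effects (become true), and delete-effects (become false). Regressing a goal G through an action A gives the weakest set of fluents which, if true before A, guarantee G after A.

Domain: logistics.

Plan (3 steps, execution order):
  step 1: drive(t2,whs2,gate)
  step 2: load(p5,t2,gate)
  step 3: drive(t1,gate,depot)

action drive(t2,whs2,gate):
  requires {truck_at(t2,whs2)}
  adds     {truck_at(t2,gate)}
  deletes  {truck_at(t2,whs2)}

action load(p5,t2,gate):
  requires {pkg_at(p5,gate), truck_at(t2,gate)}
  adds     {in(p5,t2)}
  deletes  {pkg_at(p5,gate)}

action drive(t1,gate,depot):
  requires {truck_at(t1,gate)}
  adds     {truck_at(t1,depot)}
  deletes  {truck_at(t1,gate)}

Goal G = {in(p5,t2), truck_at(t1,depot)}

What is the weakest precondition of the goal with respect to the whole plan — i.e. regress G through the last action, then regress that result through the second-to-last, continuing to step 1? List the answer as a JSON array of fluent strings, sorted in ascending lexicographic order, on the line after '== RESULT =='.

Regress step by step:
  through step 3 (drive(t1,gate,depot)): drop {truck_at(t1,depot)}, keep {in(p5,t2)}, require {truck_at(t1,gate)}
    → {in(p5,t2), truck_at(t1,gate)}
  through step 2 (load(p5,t2,gate)): drop {in(p5,t2)}, keep {truck_at(t1,gate)}, require {pkg_at(p5,gate), truck_at(t2,gate)}
    → {pkg_at(p5,gate), truck_at(t1,gate), truck_at(t2,gate)}
  through step 1 (drive(t2,whs2,gate)): drop {truck_at(t2,gate)}, keep {pkg_at(p5,gate), truck_at(t1,gate)}, require {truck_at(t2,whs2)}
    → {pkg_at(p5,gate), truck_at(t1,gate), truck_at(t2,whs2)}

== RESULT ==
["pkg_at(p5,gate)", "truck_at(t1,gate)", "truck_at(t2,whs2)"]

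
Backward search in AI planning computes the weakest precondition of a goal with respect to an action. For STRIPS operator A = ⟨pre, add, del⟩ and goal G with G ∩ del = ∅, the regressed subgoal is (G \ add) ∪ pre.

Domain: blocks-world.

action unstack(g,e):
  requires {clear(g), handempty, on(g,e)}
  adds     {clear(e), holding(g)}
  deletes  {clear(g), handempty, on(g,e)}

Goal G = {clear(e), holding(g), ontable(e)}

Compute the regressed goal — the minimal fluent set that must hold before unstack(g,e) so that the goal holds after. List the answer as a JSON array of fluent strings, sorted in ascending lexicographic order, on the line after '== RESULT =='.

Regress:
  G ∩ del = {}  (empty — regression defined)
  G \ add = {clear(e), holding(g), ontable(e)} \ {clear(e), holding(g)} = {ontable(e)}
  ∪ pre   = {ontable(e)} ∪ {clear(g), handempty, on(g,e)}
          = {clear(g), handempty, on(g,e), ontable(e)}

== RESULT ==
["clear(g)", "handempty", "on(g,e)", "ontable(e)"]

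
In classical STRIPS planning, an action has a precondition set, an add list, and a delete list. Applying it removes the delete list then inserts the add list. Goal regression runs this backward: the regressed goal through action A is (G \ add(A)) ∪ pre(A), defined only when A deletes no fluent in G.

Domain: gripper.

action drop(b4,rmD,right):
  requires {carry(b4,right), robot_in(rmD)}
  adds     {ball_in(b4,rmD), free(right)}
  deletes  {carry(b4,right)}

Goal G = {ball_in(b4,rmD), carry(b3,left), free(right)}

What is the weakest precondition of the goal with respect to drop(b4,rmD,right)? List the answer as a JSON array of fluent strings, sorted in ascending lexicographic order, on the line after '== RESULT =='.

Compute (G \ add) ∪ pre:
  G ∩ del = {}  (empty — regression defined)
  G \ add = {ball_in(b4,rmD), carry(b3,left), free(right)} \ {ball_in(b4,rmD), free(right)} = {carry(b3,left)}
  ∪ pre   = {carry(b3,left)} ∪ {carry(b4,right), robot_in(rmD)}
          = {carry(b3,left), carry(b4,right), robot_in(rmD)}

== RESULT ==
["carry(b3,left)", "carry(b4,right)", "robot_in(rmD)"]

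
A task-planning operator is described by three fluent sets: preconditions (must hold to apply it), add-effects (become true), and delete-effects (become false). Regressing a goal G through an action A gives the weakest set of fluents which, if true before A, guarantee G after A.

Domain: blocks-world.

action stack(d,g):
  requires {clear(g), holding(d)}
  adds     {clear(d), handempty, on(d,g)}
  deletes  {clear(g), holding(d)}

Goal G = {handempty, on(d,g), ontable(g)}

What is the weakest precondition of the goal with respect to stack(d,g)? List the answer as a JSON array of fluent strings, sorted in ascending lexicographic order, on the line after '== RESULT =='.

Compute (G \ add) ∪ pre:
  G ∩ del = {}  (empty — regression defined)
  G \ add = {handempty, on(d,g), ontable(g)} \ {clear(d), handempty, on(d,g)} = {ontable(g)}
  ∪ pre   = {ontable(g)} ∪ {clear(g), holding(d)}
          = {clear(g), holding(d), ontable(g)}

== RESULT ==
["clear(g)", "holding(d)", "ontable(g)"]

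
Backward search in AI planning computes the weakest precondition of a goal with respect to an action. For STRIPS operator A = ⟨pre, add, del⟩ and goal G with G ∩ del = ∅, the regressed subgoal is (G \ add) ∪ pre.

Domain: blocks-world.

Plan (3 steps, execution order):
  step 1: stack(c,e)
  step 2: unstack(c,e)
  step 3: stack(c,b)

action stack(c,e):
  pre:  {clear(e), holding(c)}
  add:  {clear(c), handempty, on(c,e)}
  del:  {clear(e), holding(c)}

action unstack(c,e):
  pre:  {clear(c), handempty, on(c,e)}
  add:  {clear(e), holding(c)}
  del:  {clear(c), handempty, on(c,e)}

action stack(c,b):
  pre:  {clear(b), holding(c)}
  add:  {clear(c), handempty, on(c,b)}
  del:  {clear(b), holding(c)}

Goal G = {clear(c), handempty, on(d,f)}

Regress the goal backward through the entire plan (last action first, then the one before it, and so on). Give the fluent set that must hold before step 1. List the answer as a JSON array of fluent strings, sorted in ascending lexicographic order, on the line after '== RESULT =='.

Regress step by step:
  through step 3 (stack(c,b)): drop {clear(c), handempty}, keep {on(d,f)}, require {clear(b), holding(c)}
    → {clear(b), holding(c), on(d,f)}
  through step 2 (unstack(c,e)): drop {holding(c)}, keep {clear(b), on(d,f)}, require {clear(c), handempty, on(c,e)}
    → {clear(b), clear(c), handempty, on(c,e), on(d,f)}
  through step 1 (stack(c,e)): drop {clear(c), handempty, on(c,e)}, keep {clear(b), on(d,f)}, require {clear(e), holding(c)}
    → {clear(b), clear(e), holding(c), on(d,f)}

== RESULT ==
["clear(b)", "clear(e)", "holding(c)", "on(d,f)"]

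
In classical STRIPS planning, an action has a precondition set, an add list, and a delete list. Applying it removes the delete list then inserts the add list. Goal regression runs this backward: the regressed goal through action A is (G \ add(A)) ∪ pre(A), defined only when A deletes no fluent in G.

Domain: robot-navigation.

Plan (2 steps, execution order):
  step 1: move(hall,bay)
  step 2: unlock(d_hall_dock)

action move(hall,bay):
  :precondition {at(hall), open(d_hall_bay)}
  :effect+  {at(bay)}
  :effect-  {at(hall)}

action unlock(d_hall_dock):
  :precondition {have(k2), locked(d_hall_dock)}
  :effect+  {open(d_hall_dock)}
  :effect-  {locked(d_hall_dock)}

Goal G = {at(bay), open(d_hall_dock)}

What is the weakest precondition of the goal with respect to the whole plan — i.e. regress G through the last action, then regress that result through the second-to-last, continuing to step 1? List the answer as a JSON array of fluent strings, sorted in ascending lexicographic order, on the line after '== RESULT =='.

Regress step by step:
  through step 2 (unlock(d_hall_dock)): drop {open(d_hall_dock)}, keep {at(bay)}, require {have(k2), locked(d_hall_dock)}
    → {at(bay), have(k2), locked(d_hall_dock)}
  through step 1 (move(hall,bay)): drop {at(bay)}, keep {have(k2), locked(d_hall_dock)}, require {at(hall), open(d_hall_bay)}
    → {at(hall), have(k2), locked(d_hall_dock), open(d_hall_bay)}

== RESULT ==
["at(hall)", "have(k2)", "locked(d_hall_dock)", "open(d_hall_bay)"]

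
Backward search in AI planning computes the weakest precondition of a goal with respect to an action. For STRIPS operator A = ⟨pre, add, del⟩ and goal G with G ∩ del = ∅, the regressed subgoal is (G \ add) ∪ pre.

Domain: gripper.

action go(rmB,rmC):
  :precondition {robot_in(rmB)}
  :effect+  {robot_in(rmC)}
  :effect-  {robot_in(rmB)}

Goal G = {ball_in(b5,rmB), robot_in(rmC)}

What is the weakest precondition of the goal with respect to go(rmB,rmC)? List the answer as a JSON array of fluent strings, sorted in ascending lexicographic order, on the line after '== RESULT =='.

Compute (G \ add) ∪ pre:
  G ∩ del = {}  (empty — regression defined)
  G \ add = {ball_in(b5,rmB), robot_in(rmC)} \ {robot_in(rmC)} = {ball_in(b5,rmB)}
  ∪ pre   = {ball_in(b5,rmB)} ∪ {robot_in(rmB)}
          = {ball_in(b5,rmB), robot_in(rmB)}

== RESULT ==
["ball_in(b5,rmB)", "robot_in(rmB)"]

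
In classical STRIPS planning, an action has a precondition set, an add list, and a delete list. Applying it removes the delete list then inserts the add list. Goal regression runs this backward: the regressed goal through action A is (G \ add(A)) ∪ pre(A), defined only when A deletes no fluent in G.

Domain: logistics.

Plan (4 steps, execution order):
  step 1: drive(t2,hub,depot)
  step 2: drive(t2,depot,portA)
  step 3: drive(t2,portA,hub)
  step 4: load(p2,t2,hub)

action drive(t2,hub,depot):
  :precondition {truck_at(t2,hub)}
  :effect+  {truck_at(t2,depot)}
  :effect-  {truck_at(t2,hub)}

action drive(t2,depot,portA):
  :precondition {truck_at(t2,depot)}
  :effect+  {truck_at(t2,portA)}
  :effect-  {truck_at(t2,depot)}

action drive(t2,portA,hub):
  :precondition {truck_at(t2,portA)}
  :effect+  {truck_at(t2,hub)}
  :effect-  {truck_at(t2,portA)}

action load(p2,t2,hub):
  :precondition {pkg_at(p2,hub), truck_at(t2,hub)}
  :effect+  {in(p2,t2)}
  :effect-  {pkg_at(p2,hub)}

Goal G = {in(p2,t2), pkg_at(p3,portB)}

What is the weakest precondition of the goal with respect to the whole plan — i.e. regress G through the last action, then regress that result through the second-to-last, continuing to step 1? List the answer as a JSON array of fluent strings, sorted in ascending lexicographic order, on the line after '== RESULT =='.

Regress step by step:
  through step 4 (load(p2,t2,hub)): drop {in(p2,t2)}, keep {pkg_at(p3,portB)}, require {pkg_at(p2,hub), truck_at(t2,hub)}
    → {pkg_at(p2,hub), pkg_at(p3,portB), truck_at(t2,hub)}
  through step 3 (drive(t2,portA,hub)): drop {truck_at(t2,hub)}, keep {pkg_at(p2,hub), pkg_at(p3,portB)}, require {truck_at(t2,portA)}
    → {pkg_at(p2,hub), pkg_at(p3,portB), truck_at(t2,portA)}
  through step 2 (drive(t2,depot,portA)): drop {truck_at(t2,portA)}, keep {pkg_at(p2,hub), pkg_at(p3,portB)}, require {truck_at(t2,depot)}
    → {pkg_at(p2,hub), pkg_at(p3,portB), truck_at(t2,depot)}
  through step 1 (drive(t2,hub,depot)): drop {truck_at(t2,depot)}, keep {pkg_at(p2,hub), pkg_at(p3,portB)}, require {truck_at(t2,hub)}
    → {pkg_at(p2,hub), pkg_at(p3,portB), truck_at(t2,hub)}

== RESULT ==
["pkg_at(p2,hub)", "pkg_at(p3,portB)", "truck_at(t2,hub)"]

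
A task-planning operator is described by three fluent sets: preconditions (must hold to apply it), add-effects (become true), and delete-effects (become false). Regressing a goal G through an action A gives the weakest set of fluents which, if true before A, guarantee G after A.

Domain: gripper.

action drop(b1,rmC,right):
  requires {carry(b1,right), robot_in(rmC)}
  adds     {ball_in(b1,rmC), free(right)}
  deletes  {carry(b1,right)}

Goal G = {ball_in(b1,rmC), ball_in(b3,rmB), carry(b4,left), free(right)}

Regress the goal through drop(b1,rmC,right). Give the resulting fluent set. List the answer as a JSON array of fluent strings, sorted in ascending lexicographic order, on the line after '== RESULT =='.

Compute (G \ add) ∪ pre:
  G ∩ del = {}  (empty — regression defined)
  G \ add = {ball_in(b1,rmC), ball_in(b3,rmB), carry(b4,left), free(right)} \ {ball_in(b1,rmC), free(right)} = {ball_in(b3,rmB), carry(b4,left)}
  ∪ pre   = {ball_in(b3,rmB), carry(b4,left)} ∪ {carry(b1,right), robot_in(rmC)}
          = {ball_in(b3,rmB), carry(b1,right), carry(b4,left), robot_in(rmC)}

== RESULT ==
["ball_in(b3,rmB)", "carry(b1,right)", "carry(b4,left)", "robot_in(rmC)"]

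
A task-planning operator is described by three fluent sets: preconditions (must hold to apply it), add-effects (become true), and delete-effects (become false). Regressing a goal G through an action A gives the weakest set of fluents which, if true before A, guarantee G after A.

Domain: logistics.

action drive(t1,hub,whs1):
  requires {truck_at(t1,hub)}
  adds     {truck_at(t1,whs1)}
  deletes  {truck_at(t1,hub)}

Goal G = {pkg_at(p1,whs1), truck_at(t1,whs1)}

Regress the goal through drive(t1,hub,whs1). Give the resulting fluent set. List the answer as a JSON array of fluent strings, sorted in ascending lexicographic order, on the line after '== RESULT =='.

Compute (G \ add) ∪ pre:
  G ∩ del = {}  (empty — regression defined)
  G \ add = {pkg_at(p1,whs1), truck_at(t1,whs1)} \ {truck_at(t1,whs1)} = {pkg_at(p1,whs1)}
  ∪ pre   = {pkg_at(p1,whs1)} ∪ {truck_at(t1,hub)}
          = {pkg_at(p1,whs1), truck_at(t1,hub)}

== RESULT ==
["pkg_at(p1,whs1)", "truck_at(t1,hub)"]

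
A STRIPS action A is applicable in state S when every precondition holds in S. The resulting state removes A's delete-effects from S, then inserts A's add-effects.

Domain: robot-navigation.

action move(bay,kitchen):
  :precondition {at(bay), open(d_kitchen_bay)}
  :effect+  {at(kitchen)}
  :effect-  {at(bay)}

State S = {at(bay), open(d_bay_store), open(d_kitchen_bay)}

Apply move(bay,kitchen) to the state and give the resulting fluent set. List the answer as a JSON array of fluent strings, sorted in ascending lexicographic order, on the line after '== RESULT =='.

Compute (S \ del) ∪ add:
  pre ⊆ S: {at(bay), open(d_kitchen_bay)} ⊆ S  — applicable
  S \ del = {open(d_bay_store), open(d_kitchen_bay)}
  ∪ add   = {at(kitchen), open(d_bay_store), open(d_kitchen_bay)}

== RESULT ==
["at(kitchen)", "open(d_bay_store)", "open(d_kitchen_bay)"]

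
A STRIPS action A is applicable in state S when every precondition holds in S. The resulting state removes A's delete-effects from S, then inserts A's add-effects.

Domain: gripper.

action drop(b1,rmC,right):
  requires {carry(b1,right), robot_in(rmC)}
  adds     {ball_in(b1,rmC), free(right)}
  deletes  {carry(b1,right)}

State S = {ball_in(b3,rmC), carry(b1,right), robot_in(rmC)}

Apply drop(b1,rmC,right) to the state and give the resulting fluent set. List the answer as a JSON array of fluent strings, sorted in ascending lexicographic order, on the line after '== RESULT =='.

Progress:
  pre ⊆ S: {carry(b1,right), robot_in(rmC)} ⊆ S  — applicable
  S \ del = {ball_in(b3,rmC), robot_in(rmC)}
  ∪ add   = {ball_in(b1,rmC), ball_in(b3,rmC), free(right), robot_in(rmC)}

== RESULT ==
["ball_in(b1,rmC)", "ball_in(b3,rmC)", "free(right)", "robot_in(rmC)"]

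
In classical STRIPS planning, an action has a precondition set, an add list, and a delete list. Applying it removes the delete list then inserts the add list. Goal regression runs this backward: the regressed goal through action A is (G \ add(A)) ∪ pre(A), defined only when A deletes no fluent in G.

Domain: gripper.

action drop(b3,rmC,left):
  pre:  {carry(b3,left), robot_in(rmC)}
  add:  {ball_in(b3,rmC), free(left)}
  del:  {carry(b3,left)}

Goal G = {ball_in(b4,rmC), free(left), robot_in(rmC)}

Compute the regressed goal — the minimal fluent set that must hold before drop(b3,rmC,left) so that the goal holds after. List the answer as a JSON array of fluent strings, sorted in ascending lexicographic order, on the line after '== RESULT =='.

Compute (G \ add) ∪ pre:
  G ∩ del = {}  (empty — regression defined)
  G \ add = {ball_in(b4,rmC), free(left), robot_in(rmC)} \ {ball_in(b3,rmC), free(left)} = {ball_in(b4,rmC), robot_in(rmC)}
  ∪ pre   = {ball_in(b4,rmC), robot_in(rmC)} ∪ {carry(b3,left), robot_in(rmC)}
          = {ball_in(b4,rmC), carry(b3,left), robot_in(rmC)}

== RESULT ==
["ball_in(b4,rmC)", "carry(b3,left)", "robot_in(rmC)"]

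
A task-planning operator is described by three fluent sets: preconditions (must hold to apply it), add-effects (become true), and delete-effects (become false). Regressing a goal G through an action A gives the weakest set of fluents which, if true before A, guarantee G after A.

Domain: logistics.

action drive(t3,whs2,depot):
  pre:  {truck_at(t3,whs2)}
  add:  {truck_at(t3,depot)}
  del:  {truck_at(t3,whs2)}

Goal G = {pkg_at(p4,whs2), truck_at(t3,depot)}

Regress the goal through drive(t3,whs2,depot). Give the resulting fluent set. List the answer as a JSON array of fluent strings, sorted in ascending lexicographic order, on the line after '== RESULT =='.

Regress:
  G ∩ del = {}  (empty — regression defined)
  G \ add = {pkg_at(p4,whs2), truck_at(t3,depot)} \ {truck_at(t3,depot)} = {pkg_at(p4,whs2)}
  ∪ pre   = {pkg_at(p4,whs2)} ∪ {truck_at(t3,whs2)}
          = {pkg_at(p4,whs2), truck_at(t3,whs2)}

== RESULT ==
["pkg_at(p4,whs2)", "truck_at(t3,whs2)"]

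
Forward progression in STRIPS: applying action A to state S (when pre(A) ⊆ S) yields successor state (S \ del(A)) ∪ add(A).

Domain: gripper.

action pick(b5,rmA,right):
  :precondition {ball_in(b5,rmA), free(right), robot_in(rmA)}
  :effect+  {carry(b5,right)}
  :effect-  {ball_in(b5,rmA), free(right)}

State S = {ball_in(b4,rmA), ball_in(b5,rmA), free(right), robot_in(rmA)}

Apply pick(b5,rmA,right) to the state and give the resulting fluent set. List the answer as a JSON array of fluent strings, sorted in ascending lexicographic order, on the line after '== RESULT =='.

Progress:
  pre ⊆ S: {ball_in(b5,rmA), free(right), robot_in(rmA)} ⊆ S  — applicable
  S \ del = {ball_in(b4,rmA), robot_in(rmA)}
  ∪ add   = {ball_in(b4,rmA), carry(b5,right), robot_in(rmA)}

== RESULT ==
["ball_in(b4,rmA)", "carry(b5,right)", "robot_in(rmA)"]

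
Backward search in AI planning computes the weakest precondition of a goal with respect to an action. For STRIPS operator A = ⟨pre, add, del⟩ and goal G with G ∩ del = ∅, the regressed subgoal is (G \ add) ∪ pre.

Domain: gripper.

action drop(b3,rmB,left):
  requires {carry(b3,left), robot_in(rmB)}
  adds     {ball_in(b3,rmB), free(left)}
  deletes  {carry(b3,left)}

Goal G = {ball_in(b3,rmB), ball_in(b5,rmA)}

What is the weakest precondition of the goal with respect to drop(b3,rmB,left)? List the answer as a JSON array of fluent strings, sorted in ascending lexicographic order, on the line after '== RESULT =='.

Compute (G \ add) ∪ pre:
  G ∩ del = {}  (empty — regression defined)
  G \ add = {ball_in(b3,rmB), ball_in(b5,rmA)} \ {ball_in(b3,rmB), free(left)} = {ball_in(b5,rmA)}
  ∪ pre   = {ball_in(b5,rmA)} ∪ {carry(b3,left), robot_in(rmB)}
          = {ball_in(b5,rmA), carry(b3,left), robot_in(rmB)}

== RESULT ==
["ball_in(b5,rmA)", "carry(b3,left)", "robot_in(rmB)"]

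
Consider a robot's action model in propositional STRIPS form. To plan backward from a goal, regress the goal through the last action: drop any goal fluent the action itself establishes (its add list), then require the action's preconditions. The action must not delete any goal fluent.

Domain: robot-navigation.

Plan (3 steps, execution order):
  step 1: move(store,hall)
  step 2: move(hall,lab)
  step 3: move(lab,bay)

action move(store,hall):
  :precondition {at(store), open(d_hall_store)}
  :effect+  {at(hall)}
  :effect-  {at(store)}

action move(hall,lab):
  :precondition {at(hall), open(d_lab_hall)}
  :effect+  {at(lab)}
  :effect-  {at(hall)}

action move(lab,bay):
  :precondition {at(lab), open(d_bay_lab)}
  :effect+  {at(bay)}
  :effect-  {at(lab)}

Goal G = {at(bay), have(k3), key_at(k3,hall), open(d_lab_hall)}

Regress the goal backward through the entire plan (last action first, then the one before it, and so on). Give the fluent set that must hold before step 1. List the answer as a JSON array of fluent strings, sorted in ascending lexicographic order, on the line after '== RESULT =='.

Work backward from the goal:
  through step 3 (move(lab,bay)): drop {at(bay)}, keep {have(k3), key_at(k3,hall), open(d_lab_hall)}, require {at(lab), open(d_bay_lab)}
    → {at(lab), have(k3), key_at(k3,hall), open(d_bay_lab), open(d_lab_hall)}
  through step 2 (move(hall,lab)): drop {at(lab)}, keep {have(k3), key_at(k3,hall), open(d_bay_lab), open(d_lab_hall)}, require {at(hall), open(d_lab_hall)}
    → {at(hall), have(k3), key_at(k3,hall), open(d_bay_lab), open(d_lab_hall)}
  through step 1 (move(store,hall)): drop {at(hall)}, keep {have(k3), key_at(k3,hall), open(d_bay_lab), open(d_lab_hall)}, require {at(store), open(d_hall_store)}
    → {at(store), have(k3), key_at(k3,hall), open(d_bay_lab), open(d_hall_store), open(d_lab_hall)}

== RESULT ==
["at(store)", "have(k3)", "key_at(k3,hall)", "open(d_bay_lab)", "open(d_hall_store)", "open(d_lab_hall)"]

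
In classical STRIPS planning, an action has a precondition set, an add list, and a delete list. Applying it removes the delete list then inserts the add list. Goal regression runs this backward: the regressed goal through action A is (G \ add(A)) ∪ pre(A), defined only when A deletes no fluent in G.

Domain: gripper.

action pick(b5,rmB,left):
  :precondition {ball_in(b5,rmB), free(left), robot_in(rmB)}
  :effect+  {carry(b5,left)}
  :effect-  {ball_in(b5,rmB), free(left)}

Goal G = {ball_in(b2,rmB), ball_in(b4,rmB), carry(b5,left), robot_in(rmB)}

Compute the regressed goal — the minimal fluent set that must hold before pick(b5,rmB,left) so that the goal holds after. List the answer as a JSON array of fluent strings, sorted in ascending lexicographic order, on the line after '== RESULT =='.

Compute (G \ add) ∪ pre:
  G ∩ del = {}  (empty — regression defined)
  G \ add = {ball_in(b2,rmB), ball_in(b4,rmB), carry(b5,left), robot_in(rmB)} \ {carry(b5,left)} = {ball_in(b2,rmB), ball_in(b4,rmB), robot_in(rmB)}
  ∪ pre   = {ball_in(b2,rmB), ball_in(b4,rmB), robot_in(rmB)} ∪ {ball_in(b5,rmB), free(left), robot_in(rmB)}
          = {ball_in(b2,rmB), ball_in(b4,rmB), ball_in(b5,rmB), free(left), robot_in(rmB)}

== RESULT ==
["ball_in(b2,rmB)", "ball_in(b4,rmB)", "ball_in(b5,rmB)", "free(left)", "robot_in(rmB)"]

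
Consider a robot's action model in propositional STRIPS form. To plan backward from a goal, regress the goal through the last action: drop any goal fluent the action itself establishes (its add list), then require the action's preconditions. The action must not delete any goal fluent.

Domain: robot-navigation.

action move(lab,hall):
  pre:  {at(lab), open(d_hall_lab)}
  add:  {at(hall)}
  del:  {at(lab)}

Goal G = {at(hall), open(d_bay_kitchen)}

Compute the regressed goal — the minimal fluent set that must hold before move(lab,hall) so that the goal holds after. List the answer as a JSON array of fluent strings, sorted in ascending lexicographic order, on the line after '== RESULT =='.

Regress:
  G ∩ del = {}  (empty — regression defined)
  G \ add = {at(hall), open(d_bay_kitchen)} \ {at(hall)} = {open(d_bay_kitchen)}
  ∪ pre   = {open(d_bay_kitchen)} ∪ {at(lab), open(d_hall_lab)}
          = {at(lab), open(d_bay_kitchen), open(d_hall_lab)}

== RESULT ==
["at(lab)", "open(d_bay_kitchen)", "open(d_hall_lab)"]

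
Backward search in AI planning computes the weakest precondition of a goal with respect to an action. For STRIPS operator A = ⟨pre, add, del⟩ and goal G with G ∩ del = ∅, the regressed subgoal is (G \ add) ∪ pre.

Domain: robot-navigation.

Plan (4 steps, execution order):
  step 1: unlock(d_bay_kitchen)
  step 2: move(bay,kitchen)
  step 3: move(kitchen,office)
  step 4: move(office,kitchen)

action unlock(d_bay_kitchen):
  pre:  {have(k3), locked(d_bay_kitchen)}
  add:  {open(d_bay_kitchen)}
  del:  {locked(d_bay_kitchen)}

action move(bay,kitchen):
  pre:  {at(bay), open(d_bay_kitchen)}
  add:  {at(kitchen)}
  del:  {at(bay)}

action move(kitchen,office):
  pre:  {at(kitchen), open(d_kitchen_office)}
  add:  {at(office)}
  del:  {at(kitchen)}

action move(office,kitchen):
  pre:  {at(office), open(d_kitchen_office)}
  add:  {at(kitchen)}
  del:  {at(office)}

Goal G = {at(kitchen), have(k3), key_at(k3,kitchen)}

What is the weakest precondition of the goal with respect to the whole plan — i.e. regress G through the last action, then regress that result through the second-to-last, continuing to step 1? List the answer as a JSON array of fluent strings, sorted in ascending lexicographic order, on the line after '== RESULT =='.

Work backward from the goal:
  through step 4 (move(office,kitchen)): drop {at(kitchen)}, keep {have(k3), key_at(k3,kitchen)}, require {at(office), open(d_kitchen_office)}
    → {at(office), have(k3), key_at(k3,kitchen), open(d_kitchen_office)}
  through step 3 (move(kitchen,office)): drop {at(office)}, keep {have(k3), key_at(k3,kitchen), open(d_kitchen_office)}, require {at(kitchen), open(d_kitchen_office)}
    → {at(kitchen), have(k3), key_at(k3,kitchen), open(d_kitchen_office)}
  through step 2 (move(bay,kitchen)): drop {at(kitchen)}, keep {have(k3), key_at(k3,kitchen), open(d_kitchen_office)}, require {at(bay), open(d_bay_kitchen)}
    → {at(bay), have(k3), key_at(k3,kitchen), open(d_bay_kitchen), open(d_kitchen_office)}
  through step 1 (unlock(d_bay_kitchen)): drop {open(d_bay_kitchen)}, keep {at(bay), have(k3), key_at(k3,kitchen), open(d_kitchen_office)}, require {have(k3), locked(d_bay_kitchen)}
    → {at(bay), have(k3), key_at(k3,kitchen), locked(d_bay_kitchen), open(d_kitchen_office)}

== RESULT ==
["at(bay)", "have(k3)", "key_at(k3,kitchen)", "locked(d_bay_kitchen)", "open(d_kitchen_office)"]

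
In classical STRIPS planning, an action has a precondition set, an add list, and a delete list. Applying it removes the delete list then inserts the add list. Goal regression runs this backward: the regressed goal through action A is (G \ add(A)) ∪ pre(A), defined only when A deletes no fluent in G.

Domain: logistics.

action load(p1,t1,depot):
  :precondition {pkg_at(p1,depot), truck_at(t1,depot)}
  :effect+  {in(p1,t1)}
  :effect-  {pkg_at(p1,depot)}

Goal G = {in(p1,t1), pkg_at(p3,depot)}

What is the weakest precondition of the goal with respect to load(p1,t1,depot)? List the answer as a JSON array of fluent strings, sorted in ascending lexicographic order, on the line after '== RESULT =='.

Compute (G \ add) ∪ pre:
  G ∩ del = {}  (empty — regression defined)
  G \ add = {in(p1,t1), pkg_at(p3,depot)} \ {in(p1,t1)} = {pkg_at(p3,depot)}
  ∪ pre   = {pkg_at(p3,depot)} ∪ {pkg_at(p1,depot), truck_at(t1,depot)}
          = {pkg_at(p1,depot), pkg_at(p3,depot), truck_at(t1,depot)}

== RESULT ==
["pkg_at(p1,depot)", "pkg_at(p3,depot)", "truck_at(t1,depot)"]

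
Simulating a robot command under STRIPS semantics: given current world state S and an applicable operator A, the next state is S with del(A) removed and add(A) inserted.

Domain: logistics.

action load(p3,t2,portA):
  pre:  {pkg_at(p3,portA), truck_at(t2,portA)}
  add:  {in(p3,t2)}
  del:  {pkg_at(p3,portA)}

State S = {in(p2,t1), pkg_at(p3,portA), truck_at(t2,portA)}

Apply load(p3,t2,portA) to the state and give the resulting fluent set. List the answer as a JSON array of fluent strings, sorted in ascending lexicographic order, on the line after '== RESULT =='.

Compute (S \ del) ∪ add:
  pre ⊆ S: {pkg_at(p3,portA), truck_at(t2,portA)} ⊆ S  — applicable
  S \ del = {in(p2,t1), truck_at(t2,portA)}
  ∪ add   = {in(p2,t1), in(p3,t2), truck_at(t2,portA)}

== RESULT ==
["in(p2,t1)", "in(p3,t2)", "truck_at(t2,portA)"]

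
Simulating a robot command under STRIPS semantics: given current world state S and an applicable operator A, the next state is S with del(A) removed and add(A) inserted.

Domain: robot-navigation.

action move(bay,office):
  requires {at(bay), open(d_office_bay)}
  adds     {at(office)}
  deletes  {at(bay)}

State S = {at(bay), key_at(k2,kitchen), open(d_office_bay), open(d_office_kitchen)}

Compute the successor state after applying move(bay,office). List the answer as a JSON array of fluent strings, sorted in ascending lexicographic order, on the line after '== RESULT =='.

Compute (S \ del) ∪ add:
  pre ⊆ S: {at(bay), open(d_office_bay)} ⊆ S  — applicable
  S \ del = {key_at(k2,kitchen), open(d_office_bay), open(d_office_kitchen)}
  ∪ add   = {at(office), key_at(k2,kitchen), open(d_office_bay), open(d_office_kitchen)}

== RESULT ==
["at(office)", "key_at(k2,kitchen)", "open(d_office_bay)", "open(d_office_kitchen)"]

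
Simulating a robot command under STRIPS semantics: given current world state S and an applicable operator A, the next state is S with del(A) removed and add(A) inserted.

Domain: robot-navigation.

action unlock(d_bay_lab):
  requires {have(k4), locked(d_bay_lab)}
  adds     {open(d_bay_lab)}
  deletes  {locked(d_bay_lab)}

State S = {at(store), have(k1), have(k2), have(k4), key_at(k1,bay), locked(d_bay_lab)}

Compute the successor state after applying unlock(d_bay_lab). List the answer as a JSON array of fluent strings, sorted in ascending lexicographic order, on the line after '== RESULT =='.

Compute (S \ del) ∪ add:
  pre ⊆ S: {have(k4), locked(d_bay_lab)} ⊆ S  — applicable
  S \ del = {at(store), have(k1), have(k2), have(k4), key_at(k1,bay)}
  ∪ add   = {at(store), have(k1), have(k2), have(k4), key_at(k1,bay), open(d_bay_lab)}

== RESULT ==
["at(store)", "have(k1)", "have(k2)", "have(k4)", "key_at(k1,bay)", "open(d_bay_lab)"]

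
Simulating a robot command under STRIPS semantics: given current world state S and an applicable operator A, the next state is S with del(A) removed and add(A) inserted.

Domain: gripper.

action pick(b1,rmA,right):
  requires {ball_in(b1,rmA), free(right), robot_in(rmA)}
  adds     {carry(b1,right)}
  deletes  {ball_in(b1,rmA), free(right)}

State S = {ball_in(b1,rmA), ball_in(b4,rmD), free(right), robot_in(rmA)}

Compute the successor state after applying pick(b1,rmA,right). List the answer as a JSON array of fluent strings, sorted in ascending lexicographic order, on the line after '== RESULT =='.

Progress:
  pre ⊆ S: {ball_in(b1,rmA), free(right), robot_in(rmA)} ⊆ S  — applicable
  S \ del = {ball_in(b4,rmD), robot_in(rmA)}
  ∪ add   = {ball_in(b4,rmD), carry(b1,right), robot_in(rmA)}

== RESULT ==
["ball_in(b4,rmD)", "carry(b1,right)", "robot_in(rmA)"]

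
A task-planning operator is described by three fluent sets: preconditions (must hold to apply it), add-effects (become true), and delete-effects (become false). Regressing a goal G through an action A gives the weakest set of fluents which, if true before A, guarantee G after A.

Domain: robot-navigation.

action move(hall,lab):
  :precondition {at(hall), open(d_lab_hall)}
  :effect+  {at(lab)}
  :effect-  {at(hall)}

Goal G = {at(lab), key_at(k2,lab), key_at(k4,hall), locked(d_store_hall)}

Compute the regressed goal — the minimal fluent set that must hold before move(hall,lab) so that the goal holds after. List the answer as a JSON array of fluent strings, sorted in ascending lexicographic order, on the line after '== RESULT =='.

Compute (G \ add) ∪ pre:
  G ∩ del = {}  (empty — regression defined)
  G \ add = {at(lab), key_at(k2,lab), key_at(k4,hall), locked(d_store_hall)} \ {at(lab)} = {key_at(k2,lab), key_at(k4,hall), locked(d_store_hall)}
  ∪ pre   = {key_at(k2,lab), key_at(k4,hall), locked(d_store_hall)} ∪ {at(hall), open(d_lab_hall)}
          = {at(hall), key_at(k2,lab), key_at(k4,hall), locked(d_store_hall), open(d_lab_hall)}

== RESULT ==
["at(hall)", "key_at(k2,lab)", "key_at(k4,hall)", "locked(d_store_hall)", "open(d_lab_hall)"]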